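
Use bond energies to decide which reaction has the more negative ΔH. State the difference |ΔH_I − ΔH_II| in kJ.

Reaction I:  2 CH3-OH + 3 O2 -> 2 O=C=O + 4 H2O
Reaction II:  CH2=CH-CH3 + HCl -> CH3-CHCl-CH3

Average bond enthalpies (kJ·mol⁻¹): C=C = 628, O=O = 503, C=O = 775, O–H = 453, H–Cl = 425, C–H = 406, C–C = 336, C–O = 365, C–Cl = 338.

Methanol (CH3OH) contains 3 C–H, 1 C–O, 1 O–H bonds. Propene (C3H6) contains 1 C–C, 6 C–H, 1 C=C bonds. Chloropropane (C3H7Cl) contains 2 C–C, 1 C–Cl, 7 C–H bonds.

Reaction I, by 1116 kJ

Reaction I:
  Bonds broken (reactants):
    C–H: 6 × 406 = 2436
    C–O: 2 × 365 = 730
    O–H: 2 × 453 = 906
    O=O: 3 × 503 = 1509
    Σ(broken) = 5581 kJ
  Bonds formed (products):
    C=O: 4 × 775 = 3100
    O–H: 8 × 453 = 3624
    Σ(formed) = 6724 kJ
  ΔH_I = 5581 − 6724 = −1143 kJ
Reaction II:
  Bonds broken (reactants):
    C–C: 1 × 336 = 336
    C–H: 6 × 406 = 2436
    C=C: 1 × 628 = 628
    H–Cl: 1 × 425 = 425
    Σ(broken) = 3825 kJ
  Bonds formed (products):
    C–C: 2 × 336 = 672
    C–Cl: 1 × 338 = 338
    C–H: 7 × 406 = 2842
    Σ(formed) = 3852 kJ
  ΔH_II = 3825 − 3852 = −27 kJ
ΔH_I − ΔH_II = −1116 kJ, so reaction I has the more negative ΔH; |ΔH_I − ΔH_II| = 1116 kJ.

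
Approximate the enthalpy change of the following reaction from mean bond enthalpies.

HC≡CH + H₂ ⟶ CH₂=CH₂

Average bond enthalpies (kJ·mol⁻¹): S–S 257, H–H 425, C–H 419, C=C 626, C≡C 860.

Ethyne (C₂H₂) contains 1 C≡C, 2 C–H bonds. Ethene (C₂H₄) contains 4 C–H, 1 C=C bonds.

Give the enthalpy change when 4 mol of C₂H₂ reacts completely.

Bonds broken (reactants):
  C≡C: 1 × 860 = 860
  C–H: 2 × 419 = 838
  H–H: 1 × 425 = 425
  Σ(broken) = 2123 kJ
Bonds formed (products):
  C–H: 4 × 419 = 1676
  C=C: 1 × 626 = 626
  Σ(formed) = 2302 kJ
ΔH = Σ(broken) − Σ(formed) = 2123 − 2302 = −179 kJ
For 4× the reaction as written: 4 × (−179) = −716 kJ

ΔH = −716 kJ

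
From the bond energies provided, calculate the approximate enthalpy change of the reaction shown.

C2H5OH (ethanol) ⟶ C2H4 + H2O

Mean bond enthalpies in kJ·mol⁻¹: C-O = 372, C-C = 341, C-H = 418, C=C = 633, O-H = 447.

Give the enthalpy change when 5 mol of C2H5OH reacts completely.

ΔH = +255 kJ

Bonds broken (reactants):
  C-C: 1 × 341 = 341
  C-H: 5 × 418 = 2090
  C-O: 1 × 372 = 372
  O-H: 1 × 447 = 447
  Σ(broken) = 3250 kJ
Bonds formed (products):
  C-H: 4 × 418 = 1672
  C=C: 1 × 633 = 633
  O-H: 2 × 447 = 894
  Σ(formed) = 3199 kJ
ΔH = Σ(broken) − Σ(formed) = 3250 − 3199 = +51 kJ
For 5× the reaction as written: 5 × (+51) = +255 kJ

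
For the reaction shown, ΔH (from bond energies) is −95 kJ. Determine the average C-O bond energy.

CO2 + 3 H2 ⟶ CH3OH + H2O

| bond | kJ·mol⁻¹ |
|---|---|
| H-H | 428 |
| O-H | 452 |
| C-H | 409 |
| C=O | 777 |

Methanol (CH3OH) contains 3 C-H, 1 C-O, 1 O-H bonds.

D(C-O) ≈ 350 kJ/mol

Let D be the C-O bond energy.
Σ(broken) = 2×777 + 3×428 = 2838
Σ(formed) = 3×409 + 1×D + 3×452 = 2583 + D
ΔH = Σ(broken) − Σ(formed) = (2838) − (2583 + D) = +255 − D
Setting this equal to −95 kJ gives D = 350 kJ/mol.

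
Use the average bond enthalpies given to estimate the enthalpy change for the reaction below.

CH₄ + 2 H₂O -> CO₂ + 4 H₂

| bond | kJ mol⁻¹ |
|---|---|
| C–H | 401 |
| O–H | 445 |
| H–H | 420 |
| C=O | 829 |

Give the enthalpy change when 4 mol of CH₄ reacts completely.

ΔH = +184 kJ

Bonds broken (reactants):
  C–H: 4 × 401 = 1604
  O–H: 4 × 445 = 1780
  Σ(broken) = 3384 kJ
Bonds formed (products):
  C=O: 2 × 829 = 1658
  H–H: 4 × 420 = 1680
  Σ(formed) = 3338 kJ
ΔH = Σ(broken) − Σ(formed) = 3384 − 3338 = +46 kJ
For 4× the reaction as written: 4 × (+46) = +184 kJ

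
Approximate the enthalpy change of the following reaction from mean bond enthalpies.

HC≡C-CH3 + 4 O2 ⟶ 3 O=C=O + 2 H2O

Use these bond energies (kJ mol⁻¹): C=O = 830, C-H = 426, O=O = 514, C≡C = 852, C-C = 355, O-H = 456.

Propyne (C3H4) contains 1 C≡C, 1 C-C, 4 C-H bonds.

ΔH ≈ −1837 kJ

Bonds broken (reactants):
  C≡C: 1 × 852 = 852
  C-C: 1 × 355 = 355
  C-H: 4 × 426 = 1704
  O=O: 4 × 514 = 2056
  Σ(broken) = 4967 kJ
Bonds formed (products):
  C=O: 6 × 830 = 4980
  O-H: 4 × 456 = 1824
  Σ(formed) = 6804 kJ
ΔH = Σ(broken) − Σ(formed) = 4967 − 6804 = −1837 kJ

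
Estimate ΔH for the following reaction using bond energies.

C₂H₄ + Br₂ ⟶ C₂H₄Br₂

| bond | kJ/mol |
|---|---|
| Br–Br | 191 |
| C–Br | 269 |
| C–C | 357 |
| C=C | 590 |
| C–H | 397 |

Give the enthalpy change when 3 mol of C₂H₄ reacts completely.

Bonds broken (reactants):
  Br–Br: 1 × 191 = 191
  C–H: 4 × 397 = 1588
  C=C: 1 × 590 = 590
  Σ(broken) = 2369 kJ
Bonds formed (products):
  C–Br: 2 × 269 = 538
  C–C: 1 × 357 = 357
  C–H: 4 × 397 = 1588
  Σ(formed) = 2483 kJ
ΔH = Σ(broken) − Σ(formed) = 2369 − 2483 = −114 kJ
For 3× the reaction as written: 3 × (−114) = −342 kJ

ΔH = −342 kJ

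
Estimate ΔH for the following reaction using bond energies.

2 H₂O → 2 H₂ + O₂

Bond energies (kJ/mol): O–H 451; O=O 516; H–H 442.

Bonds broken (reactants):
  O–H: 4 × 451 = 1804
  Σ(broken) = 1804 kJ
Bonds formed (products):
  H–H: 2 × 442 = 884
  O=O: 1 × 516 = 516
  Σ(formed) = 1400 kJ
ΔH = Σ(broken) − Σ(formed) = 1804 − 1400 = +404 kJ

ΔH ≈ +404 kJ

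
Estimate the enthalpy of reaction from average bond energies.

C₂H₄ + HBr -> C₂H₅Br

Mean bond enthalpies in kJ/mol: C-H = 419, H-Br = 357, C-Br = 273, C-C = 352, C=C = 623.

ΔH ≈ −64 kJ

Bonds broken (reactants):
  C-H: 4 × 419 = 1676
  C=C: 1 × 623 = 623
  H-Br: 1 × 357 = 357
  Σ(broken) = 2656 kJ
Bonds formed (products):
  C-Br: 1 × 273 = 273
  C-C: 1 × 352 = 352
  C-H: 5 × 419 = 2095
  Σ(formed) = 2720 kJ
ΔH = Σ(broken) − Σ(formed) = 2656 − 2720 = −64 kJ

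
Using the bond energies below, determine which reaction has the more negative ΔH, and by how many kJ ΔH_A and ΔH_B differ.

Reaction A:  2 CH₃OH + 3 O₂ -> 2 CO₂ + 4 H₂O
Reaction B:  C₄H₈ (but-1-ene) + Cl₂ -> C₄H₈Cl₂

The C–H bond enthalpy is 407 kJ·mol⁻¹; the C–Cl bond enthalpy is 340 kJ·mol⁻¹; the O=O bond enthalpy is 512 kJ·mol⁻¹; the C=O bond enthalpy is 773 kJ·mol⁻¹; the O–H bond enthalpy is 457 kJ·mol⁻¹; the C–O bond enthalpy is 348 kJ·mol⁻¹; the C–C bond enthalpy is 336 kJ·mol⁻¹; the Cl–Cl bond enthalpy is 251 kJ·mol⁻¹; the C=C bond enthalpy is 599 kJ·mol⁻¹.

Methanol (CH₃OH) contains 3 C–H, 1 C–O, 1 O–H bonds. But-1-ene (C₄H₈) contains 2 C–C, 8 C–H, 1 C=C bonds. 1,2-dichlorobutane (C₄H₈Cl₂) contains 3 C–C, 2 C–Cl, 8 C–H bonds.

Reaction A:
  Bonds broken (reactants):
    C–H: 6 × 407 = 2442
    C–O: 2 × 348 = 696
    O–H: 2 × 457 = 914
    O=O: 3 × 512 = 1536
    Σ(broken) = 5588 kJ
  Bonds formed (products):
    C=O: 4 × 773 = 3092
    O–H: 8 × 457 = 3656
    Σ(formed) = 6748 kJ
  ΔH_A = 5588 − 6748 = −1160 kJ
Reaction B:
  Bonds broken (reactants):
    C–C: 2 × 336 = 672
    C–H: 8 × 407 = 3256
    C=C: 1 × 599 = 599
    Cl–Cl: 1 × 251 = 251
    Σ(broken) = 4778 kJ
  Bonds formed (products):
    C–C: 3 × 336 = 1008
    C–Cl: 2 × 340 = 680
    C–H: 8 × 407 = 3256
    Σ(formed) = 4944 kJ
  ΔH_B = 4778 − 4944 = −166 kJ
ΔH_A − ΔH_B = −994 kJ, so reaction A has the more negative ΔH; |ΔH_A − ΔH_B| = 994 kJ.

Reaction A, by 994 kJ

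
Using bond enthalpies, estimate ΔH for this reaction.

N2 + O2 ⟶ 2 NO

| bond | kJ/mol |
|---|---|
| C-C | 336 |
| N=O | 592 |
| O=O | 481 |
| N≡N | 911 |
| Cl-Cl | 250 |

ΔH ≈ +208 kJ

Bonds broken (reactants):
  N≡N: 1 × 911 = 911
  O=O: 1 × 481 = 481
  Σ(broken) = 1392 kJ
Bonds formed (products):
  N=O: 2 × 592 = 1184
  Σ(formed) = 1184 kJ
ΔH = Σ(broken) − Σ(formed) = 1392 − 1184 = +208 kJ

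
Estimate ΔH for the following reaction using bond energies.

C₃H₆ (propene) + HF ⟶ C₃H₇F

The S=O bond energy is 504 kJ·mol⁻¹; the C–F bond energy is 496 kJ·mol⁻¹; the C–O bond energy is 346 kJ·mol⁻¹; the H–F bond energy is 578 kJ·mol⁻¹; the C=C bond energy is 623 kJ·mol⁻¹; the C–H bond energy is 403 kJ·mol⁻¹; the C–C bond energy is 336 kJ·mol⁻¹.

ΔH ≈ −34 kJ

Bonds broken (reactants):
  C–C: 1 × 336 = 336
  C–H: 6 × 403 = 2418
  C=C: 1 × 623 = 623
  H–F: 1 × 578 = 578
  Σ(broken) = 3955 kJ
Bonds formed (products):
  C–C: 2 × 336 = 672
  C–F: 1 × 496 = 496
  C–H: 7 × 403 = 2821
  Σ(formed) = 3989 kJ
ΔH = Σ(broken) − Σ(formed) = 3955 − 3989 = −34 kJ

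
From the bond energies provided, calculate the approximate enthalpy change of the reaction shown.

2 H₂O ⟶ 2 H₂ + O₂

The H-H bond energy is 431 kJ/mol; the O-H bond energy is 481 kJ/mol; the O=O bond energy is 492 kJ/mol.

ΔH ≈ +570 kJ

Bonds broken (reactants):
  O-H: 4 × 481 = 1924
  Σ(broken) = 1924 kJ
Bonds formed (products):
  H-H: 2 × 431 = 862
  O=O: 1 × 492 = 492
  Σ(formed) = 1354 kJ
ΔH = Σ(broken) − Σ(formed) = 1924 − 1354 = +570 kJ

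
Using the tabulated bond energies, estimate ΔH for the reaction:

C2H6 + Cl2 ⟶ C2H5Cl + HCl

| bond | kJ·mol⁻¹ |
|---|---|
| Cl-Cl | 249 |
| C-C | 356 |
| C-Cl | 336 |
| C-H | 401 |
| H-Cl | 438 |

Bonds broken (reactants):
  C-C: 1 × 356 = 356
  C-H: 6 × 401 = 2406
  Cl-Cl: 1 × 249 = 249
  Σ(broken) = 3011 kJ
Bonds formed (products):
  C-C: 1 × 356 = 356
  C-Cl: 1 × 336 = 336
  C-H: 5 × 401 = 2005
  H-Cl: 1 × 438 = 438
  Σ(formed) = 3135 kJ
ΔH = Σ(broken) − Σ(formed) = 3011 − 3135 = −124 kJ

ΔH ≈ −124 kJ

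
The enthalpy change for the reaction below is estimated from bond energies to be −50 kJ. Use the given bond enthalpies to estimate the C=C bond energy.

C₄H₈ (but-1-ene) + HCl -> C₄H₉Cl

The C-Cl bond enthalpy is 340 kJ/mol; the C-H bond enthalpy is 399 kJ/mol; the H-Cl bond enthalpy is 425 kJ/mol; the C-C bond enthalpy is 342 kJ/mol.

Let D be the C=C bond energy.
Σ(broken) = 2×342 + 8×399 + 1×D + 1×425 = 4301 + D
Σ(formed) = 3×342 + 1×340 + 9×399 = 4957
ΔH = Σ(broken) − Σ(formed) = (4301 + D) − (4957) = −656 + D
Setting this equal to −50 kJ gives D = 606 kJ/mol.

D(C=C) ≈ 606 kJ/mol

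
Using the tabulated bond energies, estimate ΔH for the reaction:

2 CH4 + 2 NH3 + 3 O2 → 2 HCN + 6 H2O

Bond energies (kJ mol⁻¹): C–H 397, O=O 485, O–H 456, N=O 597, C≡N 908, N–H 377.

ΔH ≈ −1189 kJ

Bonds broken (reactants):
  C–H: 8 × 397 = 3176
  N–H: 6 × 377 = 2262
  O=O: 3 × 485 = 1455
  Σ(broken) = 6893 kJ
Bonds formed (products):
  C≡N: 2 × 908 = 1816
  C–H: 2 × 397 = 794
  O–H: 12 × 456 = 5472
  Σ(formed) = 8082 kJ
ΔH = Σ(broken) − Σ(formed) = 6893 − 8082 = −1189 kJ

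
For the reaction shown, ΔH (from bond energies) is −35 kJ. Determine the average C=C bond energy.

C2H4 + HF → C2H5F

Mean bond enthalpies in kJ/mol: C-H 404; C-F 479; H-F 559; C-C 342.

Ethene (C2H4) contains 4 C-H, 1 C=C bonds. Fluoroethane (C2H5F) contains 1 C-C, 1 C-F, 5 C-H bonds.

D(C=C) ≈ 631 kJ/mol

Let D be the C=C bond energy.
Σ(broken) = 4×404 + 1×D + 1×559 = 2175 + D
Σ(formed) = 1×342 + 1×479 + 5×404 = 2841
ΔH = Σ(broken) − Σ(formed) = (2175 + D) − (2841) = −666 + D
Setting this equal to −35 kJ gives D = 631 kJ/mol.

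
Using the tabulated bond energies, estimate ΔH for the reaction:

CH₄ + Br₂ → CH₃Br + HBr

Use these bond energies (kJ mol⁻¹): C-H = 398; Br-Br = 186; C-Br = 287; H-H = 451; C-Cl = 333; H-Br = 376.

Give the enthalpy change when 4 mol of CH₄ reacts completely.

ΔH = −316 kJ

Bonds broken (reactants):
  Br-Br: 1 × 186 = 186
  C-H: 4 × 398 = 1592
  Σ(broken) = 1778 kJ
Bonds formed (products):
  C-Br: 1 × 287 = 287
  C-H: 3 × 398 = 1194
  H-Br: 1 × 376 = 376
  Σ(formed) = 1857 kJ
ΔH = Σ(broken) − Σ(formed) = 1778 − 1857 = −79 kJ
For 4× the reaction as written: 4 × (−79) = −316 kJ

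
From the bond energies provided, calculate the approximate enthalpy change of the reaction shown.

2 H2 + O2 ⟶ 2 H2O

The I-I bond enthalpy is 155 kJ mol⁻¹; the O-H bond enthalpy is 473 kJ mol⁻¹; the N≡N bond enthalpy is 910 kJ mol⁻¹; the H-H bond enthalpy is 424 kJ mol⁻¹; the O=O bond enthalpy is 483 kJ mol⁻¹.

ΔH ≈ −561 kJ

Bonds broken (reactants):
  H-H: 2 × 424 = 848
  O=O: 1 × 483 = 483
  Σ(broken) = 1331 kJ
Bonds formed (products):
  O-H: 4 × 473 = 1892
  Σ(formed) = 1892 kJ
ΔH = Σ(broken) − Σ(formed) = 1331 − 1892 = −561 kJ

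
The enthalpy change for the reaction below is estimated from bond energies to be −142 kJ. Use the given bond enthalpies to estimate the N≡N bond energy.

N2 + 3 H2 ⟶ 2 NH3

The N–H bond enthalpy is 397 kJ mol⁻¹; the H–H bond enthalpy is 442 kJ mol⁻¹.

D(N≡N) ≈ 914 kJ/mol

Let D be the N≡N bond energy.
Σ(broken) = 3×442 + 1×D = 1326 + D
Σ(formed) = 6×397 = 2382
ΔH = Σ(broken) − Σ(formed) = (1326 + D) − (2382) = −1056 + D
Setting this equal to −142 kJ gives D = 914 kJ/mol.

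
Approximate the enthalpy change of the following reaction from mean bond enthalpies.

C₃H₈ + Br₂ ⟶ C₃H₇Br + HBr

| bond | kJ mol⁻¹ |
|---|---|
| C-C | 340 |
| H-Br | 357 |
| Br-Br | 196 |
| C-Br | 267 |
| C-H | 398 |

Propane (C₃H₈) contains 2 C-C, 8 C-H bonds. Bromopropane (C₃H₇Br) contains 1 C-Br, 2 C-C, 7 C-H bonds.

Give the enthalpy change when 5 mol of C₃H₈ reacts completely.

Bonds broken (reactants):
  Br-Br: 1 × 196 = 196
  C-C: 2 × 340 = 680
  C-H: 8 × 398 = 3184
  Σ(broken) = 4060 kJ
Bonds formed (products):
  C-Br: 1 × 267 = 267
  C-C: 2 × 340 = 680
  C-H: 7 × 398 = 2786
  H-Br: 1 × 357 = 357
  Σ(formed) = 4090 kJ
ΔH = Σ(broken) − Σ(formed) = 4060 − 4090 = −30 kJ
For 5× the reaction as written: 5 × (−30) = −150 kJ

ΔH = −150 kJ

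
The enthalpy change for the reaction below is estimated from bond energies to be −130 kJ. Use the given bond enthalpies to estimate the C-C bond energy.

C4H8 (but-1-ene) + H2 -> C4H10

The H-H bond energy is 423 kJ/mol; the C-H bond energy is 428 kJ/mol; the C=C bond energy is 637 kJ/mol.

Let D be the C-C bond energy.
Σ(broken) = 2×D + 8×428 + 1×637 + 1×423 = 4484 + 2D
Σ(formed) = 3×D + 10×428 = 4280 + 3D
ΔH = Σ(broken) − Σ(formed) = (4484 + 2D) − (4280 + 3D) = +204 − D
Setting this equal to −130 kJ gives D = 334 kJ/mol.

D(C-C) ≈ 334 kJ/mol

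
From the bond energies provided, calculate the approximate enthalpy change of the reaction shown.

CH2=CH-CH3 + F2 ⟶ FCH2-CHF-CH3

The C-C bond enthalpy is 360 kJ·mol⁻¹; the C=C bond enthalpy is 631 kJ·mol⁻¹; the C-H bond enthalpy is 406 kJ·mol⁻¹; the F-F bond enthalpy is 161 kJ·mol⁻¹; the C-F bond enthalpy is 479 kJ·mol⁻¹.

Bonds broken (reactants):
  C-C: 1 × 360 = 360
  C-H: 6 × 406 = 2436
  C=C: 1 × 631 = 631
  F-F: 1 × 161 = 161
  Σ(broken) = 3588 kJ
Bonds formed (products):
  C-C: 2 × 360 = 720
  C-F: 2 × 479 = 958
  C-H: 6 × 406 = 2436
  Σ(formed) = 4114 kJ
ΔH = Σ(broken) − Σ(formed) = 3588 − 4114 = −526 kJ

ΔH ≈ −526 kJ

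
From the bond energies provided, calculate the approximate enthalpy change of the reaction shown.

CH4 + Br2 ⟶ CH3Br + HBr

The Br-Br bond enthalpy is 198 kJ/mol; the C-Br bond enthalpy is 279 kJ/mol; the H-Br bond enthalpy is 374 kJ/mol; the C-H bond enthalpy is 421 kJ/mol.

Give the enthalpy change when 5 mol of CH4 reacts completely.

Bonds broken (reactants):
  Br-Br: 1 × 198 = 198
  C-H: 4 × 421 = 1684
  Σ(broken) = 1882 kJ
Bonds formed (products):
  C-Br: 1 × 279 = 279
  C-H: 3 × 421 = 1263
  H-Br: 1 × 374 = 374
  Σ(formed) = 1916 kJ
ΔH = Σ(broken) − Σ(formed) = 1882 − 1916 = −34 kJ
For 5× the reaction as written: 5 × (−34) = −170 kJ

ΔH = −170 kJ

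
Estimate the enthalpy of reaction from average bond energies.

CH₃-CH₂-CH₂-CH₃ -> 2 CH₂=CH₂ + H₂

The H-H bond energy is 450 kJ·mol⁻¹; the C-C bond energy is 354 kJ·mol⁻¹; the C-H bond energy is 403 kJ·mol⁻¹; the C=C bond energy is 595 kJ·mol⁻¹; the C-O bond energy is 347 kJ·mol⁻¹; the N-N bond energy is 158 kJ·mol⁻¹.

Bonds broken (reactants):
  C-C: 3 × 354 = 1062
  C-H: 10 × 403 = 4030
  Σ(broken) = 5092 kJ
Bonds formed (products):
  C-H: 8 × 403 = 3224
  C=C: 2 × 595 = 1190
  H-H: 1 × 450 = 450
  Σ(formed) = 4864 kJ
ΔH = Σ(broken) − Σ(formed) = 5092 − 4864 = +228 kJ

ΔH ≈ +228 kJ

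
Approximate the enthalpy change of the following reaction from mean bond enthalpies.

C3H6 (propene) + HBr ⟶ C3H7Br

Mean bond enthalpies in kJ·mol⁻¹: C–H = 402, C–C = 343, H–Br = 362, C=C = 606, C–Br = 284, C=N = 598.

ΔH ≈ −61 kJ

Bonds broken (reactants):
  C–C: 1 × 343 = 343
  C–H: 6 × 402 = 2412
  C=C: 1 × 606 = 606
  H–Br: 1 × 362 = 362
  Σ(broken) = 3723 kJ
Bonds formed (products):
  C–Br: 1 × 284 = 284
  C–C: 2 × 343 = 686
  C–H: 7 × 402 = 2814
  Σ(formed) = 3784 kJ
ΔH = Σ(broken) − Σ(formed) = 3723 − 3784 = −61 kJ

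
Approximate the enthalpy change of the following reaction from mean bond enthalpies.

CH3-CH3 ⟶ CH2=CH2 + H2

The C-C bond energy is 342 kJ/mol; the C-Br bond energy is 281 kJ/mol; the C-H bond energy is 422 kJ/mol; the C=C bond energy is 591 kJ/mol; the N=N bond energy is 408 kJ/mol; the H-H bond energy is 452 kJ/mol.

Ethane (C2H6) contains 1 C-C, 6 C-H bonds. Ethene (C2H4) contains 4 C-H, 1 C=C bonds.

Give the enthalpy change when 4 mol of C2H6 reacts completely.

Bonds broken (reactants):
  C-C: 1 × 342 = 342
  C-H: 6 × 422 = 2532
  Σ(broken) = 2874 kJ
Bonds formed (products):
  C-H: 4 × 422 = 1688
  C=C: 1 × 591 = 591
  H-H: 1 × 452 = 452
  Σ(formed) = 2731 kJ
ΔH = Σ(broken) − Σ(formed) = 2874 − 2731 = +143 kJ
For 4× the reaction as written: 4 × (+143) = +572 kJ

ΔH = +572 kJ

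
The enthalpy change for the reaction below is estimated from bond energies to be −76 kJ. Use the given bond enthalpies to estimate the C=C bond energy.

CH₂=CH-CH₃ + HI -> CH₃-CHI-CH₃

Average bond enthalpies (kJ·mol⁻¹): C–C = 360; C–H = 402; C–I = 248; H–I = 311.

D(C=C) ≈ 623 kJ/mol

Let D be the C=C bond energy.
Σ(broken) = 1×360 + 6×402 + 1×D + 1×311 = 3083 + D
Σ(formed) = 2×360 + 7×402 + 1×248 = 3782
ΔH = Σ(broken) − Σ(formed) = (3083 + D) − (3782) = −699 + D
Setting this equal to −76 kJ gives D = 623 kJ/mol.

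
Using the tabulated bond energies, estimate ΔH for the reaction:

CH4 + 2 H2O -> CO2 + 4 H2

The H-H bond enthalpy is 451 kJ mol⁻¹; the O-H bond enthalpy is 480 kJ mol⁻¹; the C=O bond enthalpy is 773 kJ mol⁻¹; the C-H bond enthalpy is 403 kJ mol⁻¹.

Bonds broken (reactants):
  C-H: 4 × 403 = 1612
  O-H: 4 × 480 = 1920
  Σ(broken) = 3532 kJ
Bonds formed (products):
  C=O: 2 × 773 = 1546
  H-H: 4 × 451 = 1804
  Σ(formed) = 3350 kJ
ΔH = Σ(broken) − Σ(formed) = 3532 − 3350 = +182 kJ

ΔH ≈ +182 kJ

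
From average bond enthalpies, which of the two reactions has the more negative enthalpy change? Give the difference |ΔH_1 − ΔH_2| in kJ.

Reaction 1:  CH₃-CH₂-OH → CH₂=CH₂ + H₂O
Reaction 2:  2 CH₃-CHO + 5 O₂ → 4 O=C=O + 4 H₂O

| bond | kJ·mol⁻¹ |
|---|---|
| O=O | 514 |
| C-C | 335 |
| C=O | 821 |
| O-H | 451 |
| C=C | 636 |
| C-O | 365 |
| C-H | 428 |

Reaction 1:
  Bonds broken (reactants):
    C-C: 1 × 335 = 335
    C-H: 5 × 428 = 2140
    C-O: 1 × 365 = 365
    O-H: 1 × 451 = 451
    Σ(broken) = 3291 kJ
  Bonds formed (products):
    C-H: 4 × 428 = 1712
    C=C: 1 × 636 = 636
    O-H: 2 × 451 = 902
    Σ(formed) = 3250 kJ
  ΔH_1 = 3291 − 3250 = +41 kJ
Reaction 2:
  Bonds broken (reactants):
    C-C: 2 × 335 = 670
    C-H: 8 × 428 = 3424
    C=O: 2 × 821 = 1642
    O=O: 5 × 514 = 2570
    Σ(broken) = 8306 kJ
  Bonds formed (products):
    C=O: 8 × 821 = 6568
    O-H: 8 × 451 = 3608
    Σ(formed) = 10176 kJ
  ΔH_2 = 8306 − 10176 = −1870 kJ
ΔH_1 − ΔH_2 = +1911 kJ, so reaction 2 has the more negative ΔH; |ΔH_1 − ΔH_2| = 1911 kJ.

Reaction 2, by 1911 kJ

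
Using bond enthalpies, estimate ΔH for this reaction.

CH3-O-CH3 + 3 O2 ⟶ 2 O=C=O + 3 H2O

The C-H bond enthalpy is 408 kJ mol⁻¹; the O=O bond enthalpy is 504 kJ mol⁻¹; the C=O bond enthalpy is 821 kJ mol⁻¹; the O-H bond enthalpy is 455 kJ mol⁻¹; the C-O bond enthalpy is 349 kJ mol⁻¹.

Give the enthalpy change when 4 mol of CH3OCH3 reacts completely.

Bonds broken (reactants):
  C-H: 6 × 408 = 2448
  C-O: 2 × 349 = 698
  O=O: 3 × 504 = 1512
  Σ(broken) = 4658 kJ
Bonds formed (products):
  C=O: 4 × 821 = 3284
  O-H: 6 × 455 = 2730
  Σ(formed) = 6014 kJ
ΔH = Σ(broken) − Σ(formed) = 4658 − 6014 = −1356 kJ
For 4× the reaction as written: 4 × (−1356) = −5424 kJ

ΔH = −5424 kJ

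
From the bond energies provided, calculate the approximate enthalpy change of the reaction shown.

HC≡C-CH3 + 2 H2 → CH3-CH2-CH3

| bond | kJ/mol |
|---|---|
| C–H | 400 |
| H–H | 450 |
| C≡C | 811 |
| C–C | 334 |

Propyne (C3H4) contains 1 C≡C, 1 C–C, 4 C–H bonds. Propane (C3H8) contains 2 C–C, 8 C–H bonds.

ΔH ≈ −223 kJ

Bonds broken (reactants):
  C≡C: 1 × 811 = 811
  C–C: 1 × 334 = 334
  C–H: 4 × 400 = 1600
  H–H: 2 × 450 = 900
  Σ(broken) = 3645 kJ
Bonds formed (products):
  C–C: 2 × 334 = 668
  C–H: 8 × 400 = 3200
  Σ(formed) = 3868 kJ
ΔH = Σ(broken) − Σ(formed) = 3645 − 3868 = −223 kJ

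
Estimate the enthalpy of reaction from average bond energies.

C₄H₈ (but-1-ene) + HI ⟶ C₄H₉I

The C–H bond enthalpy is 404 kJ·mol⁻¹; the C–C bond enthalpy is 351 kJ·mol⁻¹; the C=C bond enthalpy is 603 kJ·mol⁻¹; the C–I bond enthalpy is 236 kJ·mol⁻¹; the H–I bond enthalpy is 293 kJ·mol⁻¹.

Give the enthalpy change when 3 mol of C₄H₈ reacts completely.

Bonds broken (reactants):
  C–C: 2 × 351 = 702
  C–H: 8 × 404 = 3232
  C=C: 1 × 603 = 603
  H–I: 1 × 293 = 293
  Σ(broken) = 4830 kJ
Bonds formed (products):
  C–C: 3 × 351 = 1053
  C–H: 9 × 404 = 3636
  C–I: 1 × 236 = 236
  Σ(formed) = 4925 kJ
ΔH = Σ(broken) − Σ(formed) = 4830 − 4925 = −95 kJ
For 3× the reaction as written: 3 × (−95) = −285 kJ

ΔH = −285 kJ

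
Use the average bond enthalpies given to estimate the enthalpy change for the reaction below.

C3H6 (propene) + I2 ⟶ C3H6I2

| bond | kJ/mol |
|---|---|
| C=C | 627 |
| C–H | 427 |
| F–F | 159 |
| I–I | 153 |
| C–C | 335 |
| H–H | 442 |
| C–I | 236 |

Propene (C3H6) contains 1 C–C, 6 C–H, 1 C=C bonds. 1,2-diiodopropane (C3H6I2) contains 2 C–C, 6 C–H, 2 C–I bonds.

ΔH ≈ −27 kJ

Bonds broken (reactants):
  C–C: 1 × 335 = 335
  C–H: 6 × 427 = 2562
  C=C: 1 × 627 = 627
  I–I: 1 × 153 = 153
  Σ(broken) = 3677 kJ
Bonds formed (products):
  C–C: 2 × 335 = 670
  C–H: 6 × 427 = 2562
  C–I: 2 × 236 = 472
  Σ(formed) = 3704 kJ
ΔH = Σ(broken) − Σ(formed) = 3677 − 3704 = −27 kJ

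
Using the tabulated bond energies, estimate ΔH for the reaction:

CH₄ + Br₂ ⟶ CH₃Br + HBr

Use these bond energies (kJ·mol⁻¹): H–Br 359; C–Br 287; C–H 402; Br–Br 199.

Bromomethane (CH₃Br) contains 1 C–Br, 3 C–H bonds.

ΔH ≈ −45 kJ

Bonds broken (reactants):
  Br–Br: 1 × 199 = 199
  C–H: 4 × 402 = 1608
  Σ(broken) = 1807 kJ
Bonds formed (products):
  C–Br: 1 × 287 = 287
  C–H: 3 × 402 = 1206
  H–Br: 1 × 359 = 359
  Σ(formed) = 1852 kJ
ΔH = Σ(broken) − Σ(formed) = 1807 − 1852 = −45 kJ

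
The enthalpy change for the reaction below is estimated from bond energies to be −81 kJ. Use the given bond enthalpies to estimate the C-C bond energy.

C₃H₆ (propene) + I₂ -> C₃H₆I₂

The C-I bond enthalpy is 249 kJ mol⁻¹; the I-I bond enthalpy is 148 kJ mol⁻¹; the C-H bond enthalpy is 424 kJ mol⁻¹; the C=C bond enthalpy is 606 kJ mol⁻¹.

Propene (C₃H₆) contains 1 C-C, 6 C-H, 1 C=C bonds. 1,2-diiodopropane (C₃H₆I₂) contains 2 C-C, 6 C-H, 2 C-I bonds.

D(C-C) ≈ 337 kJ/mol

Let D be the C-C bond energy.
Σ(broken) = 1×D + 6×424 + 1×606 + 1×148 = 3298 + D
Σ(formed) = 2×D + 6×424 + 2×249 = 3042 + 2D
ΔH = Σ(broken) − Σ(formed) = (3298 + D) − (3042 + 2D) = +256 − D
Setting this equal to −81 kJ gives D = 337 kJ/mol.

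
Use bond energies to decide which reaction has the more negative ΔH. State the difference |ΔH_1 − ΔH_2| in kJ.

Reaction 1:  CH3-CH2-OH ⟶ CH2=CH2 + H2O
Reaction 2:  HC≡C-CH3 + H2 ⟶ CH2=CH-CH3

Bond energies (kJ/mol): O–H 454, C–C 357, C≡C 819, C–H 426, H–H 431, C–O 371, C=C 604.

Reaction 1:
  Bonds broken (reactants):
    C–C: 1 × 357 = 357
    C–H: 5 × 426 = 2130
    C–O: 1 × 371 = 371
    O–H: 1 × 454 = 454
    Σ(broken) = 3312 kJ
  Bonds formed (products):
    C–H: 4 × 426 = 1704
    C=C: 1 × 604 = 604
    O–H: 2 × 454 = 908
    Σ(formed) = 3216 kJ
  ΔH_1 = 3312 − 3216 = +96 kJ
Reaction 2:
  Bonds broken (reactants):
    C≡C: 1 × 819 = 819
    C–C: 1 × 357 = 357
    C–H: 4 × 426 = 1704
    H–H: 1 × 431 = 431
    Σ(broken) = 3311 kJ
  Bonds formed (products):
    C–C: 1 × 357 = 357
    C–H: 6 × 426 = 2556
    C=C: 1 × 604 = 604
    Σ(formed) = 3517 kJ
  ΔH_2 = 3311 − 3517 = −206 kJ
ΔH_1 − ΔH_2 = +302 kJ, so reaction 2 has the more negative ΔH; |ΔH_1 − ΔH_2| = 302 kJ.

Reaction 2, by 302 kJ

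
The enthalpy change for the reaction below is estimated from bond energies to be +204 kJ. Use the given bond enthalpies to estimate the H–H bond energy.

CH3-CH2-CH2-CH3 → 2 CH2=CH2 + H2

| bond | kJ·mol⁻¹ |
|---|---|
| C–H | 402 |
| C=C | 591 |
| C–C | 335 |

D(H–H) ≈ 423 kJ/mol

Let D be the H–H bond energy.
Σ(broken) = 3×335 + 10×402 = 5025
Σ(formed) = 8×402 + 2×591 + 1×D = 4398 + D
ΔH = Σ(broken) − Σ(formed) = (5025) − (4398 + D) = +627 − D
Setting this equal to +204 kJ gives D = 423 kJ/mol.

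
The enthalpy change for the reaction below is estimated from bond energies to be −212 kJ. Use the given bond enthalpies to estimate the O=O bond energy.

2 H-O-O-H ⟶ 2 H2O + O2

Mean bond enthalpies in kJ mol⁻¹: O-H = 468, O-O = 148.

Let D be the O=O bond energy.
Σ(broken) = 4×468 + 2×148 = 2168
Σ(formed) = 4×468 + 1×D = 1872 + D
ΔH = Σ(broken) − Σ(formed) = (2168) − (1872 + D) = +296 − D
Setting this equal to −212 kJ gives D = 508 kJ/mol.

D(O=O) ≈ 508 kJ/mol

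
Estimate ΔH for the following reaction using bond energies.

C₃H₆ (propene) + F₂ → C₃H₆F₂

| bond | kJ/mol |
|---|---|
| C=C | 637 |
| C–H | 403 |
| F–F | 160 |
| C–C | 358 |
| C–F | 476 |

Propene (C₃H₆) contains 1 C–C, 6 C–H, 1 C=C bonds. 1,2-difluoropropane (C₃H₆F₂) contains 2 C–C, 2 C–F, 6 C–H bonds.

Bonds broken (reactants):
  C–C: 1 × 358 = 358
  C–H: 6 × 403 = 2418
  C=C: 1 × 637 = 637
  F–F: 1 × 160 = 160
  Σ(broken) = 3573 kJ
Bonds formed (products):
  C–C: 2 × 358 = 716
  C–F: 2 × 476 = 952
  C–H: 6 × 403 = 2418
  Σ(formed) = 4086 kJ
ΔH = Σ(broken) − Σ(formed) = 3573 − 4086 = −513 kJ

ΔH ≈ −513 kJ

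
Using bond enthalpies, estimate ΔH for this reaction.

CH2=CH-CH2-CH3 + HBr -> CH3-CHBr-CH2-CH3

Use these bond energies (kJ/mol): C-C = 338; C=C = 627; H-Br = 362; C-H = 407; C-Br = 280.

Bonds broken (reactants):
  C-C: 2 × 338 = 676
  C-H: 8 × 407 = 3256
  C=C: 1 × 627 = 627
  H-Br: 1 × 362 = 362
  Σ(broken) = 4921 kJ
Bonds formed (products):
  C-Br: 1 × 280 = 280
  C-C: 3 × 338 = 1014
  C-H: 9 × 407 = 3663
  Σ(formed) = 4957 kJ
ΔH = Σ(broken) − Σ(formed) = 4921 − 4957 = −36 kJ

ΔH ≈ −36 kJ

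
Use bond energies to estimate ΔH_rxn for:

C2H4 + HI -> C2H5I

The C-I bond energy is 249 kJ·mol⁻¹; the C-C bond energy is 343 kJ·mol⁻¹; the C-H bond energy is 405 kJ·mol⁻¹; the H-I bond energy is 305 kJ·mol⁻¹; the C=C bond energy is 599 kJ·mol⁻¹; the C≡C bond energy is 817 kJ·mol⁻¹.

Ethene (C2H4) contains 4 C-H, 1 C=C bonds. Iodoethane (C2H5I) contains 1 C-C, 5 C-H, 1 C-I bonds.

Bonds broken (reactants):
  C-H: 4 × 405 = 1620
  C=C: 1 × 599 = 599
  H-I: 1 × 305 = 305
  Σ(broken) = 2524 kJ
Bonds formed (products):
  C-C: 1 × 343 = 343
  C-H: 5 × 405 = 2025
  C-I: 1 × 249 = 249
  Σ(formed) = 2617 kJ
ΔH = Σ(broken) − Σ(formed) = 2524 − 2617 = −93 kJ

ΔH ≈ −93 kJ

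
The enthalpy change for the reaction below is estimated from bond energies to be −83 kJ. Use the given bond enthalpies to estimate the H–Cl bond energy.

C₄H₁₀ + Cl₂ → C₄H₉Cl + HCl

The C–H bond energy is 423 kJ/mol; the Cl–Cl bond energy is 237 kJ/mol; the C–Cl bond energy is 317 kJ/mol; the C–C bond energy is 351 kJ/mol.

D(H–Cl) ≈ 426 kJ/mol

Let D be the H–Cl bond energy.
Σ(broken) = 3×351 + 10×423 + 1×237 = 5520
Σ(formed) = 3×351 + 1×317 + 9×423 + 1×D = 5177 + D
ΔH = Σ(broken) − Σ(formed) = (5520) − (5177 + D) = +343 − D
Setting this equal to −83 kJ gives D = 426 kJ/mol.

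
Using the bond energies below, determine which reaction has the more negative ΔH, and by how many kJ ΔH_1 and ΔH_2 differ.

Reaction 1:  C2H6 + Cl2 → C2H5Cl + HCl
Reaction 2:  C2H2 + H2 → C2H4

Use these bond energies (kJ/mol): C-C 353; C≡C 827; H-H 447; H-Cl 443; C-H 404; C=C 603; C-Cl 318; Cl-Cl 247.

Reaction 2, by 27 kJ

Reaction 1:
  Bonds broken (reactants):
    C-C: 1 × 353 = 353
    C-H: 6 × 404 = 2424
    Cl-Cl: 1 × 247 = 247
    Σ(broken) = 3024 kJ
  Bonds formed (products):
    C-C: 1 × 353 = 353
    C-Cl: 1 × 318 = 318
    C-H: 5 × 404 = 2020
    H-Cl: 1 × 443 = 443
    Σ(formed) = 3134 kJ
  ΔH_1 = 3024 − 3134 = −110 kJ
Reaction 2:
  Bonds broken (reactants):
    C≡C: 1 × 827 = 827
    C-H: 2 × 404 = 808
    H-H: 1 × 447 = 447
    Σ(broken) = 2082 kJ
  Bonds formed (products):
    C-H: 4 × 404 = 1616
    C=C: 1 × 603 = 603
    Σ(formed) = 2219 kJ
  ΔH_2 = 2082 − 2219 = −137 kJ
ΔH_1 − ΔH_2 = +27 kJ, so reaction 2 has the more negative ΔH; |ΔH_1 − ΔH_2| = 27 kJ.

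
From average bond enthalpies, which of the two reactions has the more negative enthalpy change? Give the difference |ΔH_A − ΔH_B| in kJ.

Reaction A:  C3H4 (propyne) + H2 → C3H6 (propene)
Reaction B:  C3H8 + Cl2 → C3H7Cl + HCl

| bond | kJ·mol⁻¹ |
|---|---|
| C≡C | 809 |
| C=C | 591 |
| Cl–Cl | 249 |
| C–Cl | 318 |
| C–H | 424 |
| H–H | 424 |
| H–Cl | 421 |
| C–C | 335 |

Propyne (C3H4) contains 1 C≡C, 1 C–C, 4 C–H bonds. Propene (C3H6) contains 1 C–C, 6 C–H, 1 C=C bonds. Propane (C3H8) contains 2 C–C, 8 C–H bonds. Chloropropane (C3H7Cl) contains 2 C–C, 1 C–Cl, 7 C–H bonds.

Reaction A:
  Bonds broken (reactants):
    C≡C: 1 × 809 = 809
    C–C: 1 × 335 = 335
    C–H: 4 × 424 = 1696
    H–H: 1 × 424 = 424
    Σ(broken) = 3264 kJ
  Bonds formed (products):
    C–C: 1 × 335 = 335
    C–H: 6 × 424 = 2544
    C=C: 1 × 591 = 591
    Σ(formed) = 3470 kJ
  ΔH_A = 3264 − 3470 = −206 kJ
Reaction B:
  Bonds broken (reactants):
    C–C: 2 × 335 = 670
    C–H: 8 × 424 = 3392
    Cl–Cl: 1 × 249 = 249
    Σ(broken) = 4311 kJ
  Bonds formed (products):
    C–C: 2 × 335 = 670
    C–Cl: 1 × 318 = 318
    C–H: 7 × 424 = 2968
    H–Cl: 1 × 421 = 421
    Σ(formed) = 4377 kJ
  ΔH_B = 4311 − 4377 = −66 kJ
ΔH_A − ΔH_B = −140 kJ, so reaction A has the more negative ΔH; |ΔH_A − ΔH_B| = 140 kJ.

Reaction A, by 140 kJ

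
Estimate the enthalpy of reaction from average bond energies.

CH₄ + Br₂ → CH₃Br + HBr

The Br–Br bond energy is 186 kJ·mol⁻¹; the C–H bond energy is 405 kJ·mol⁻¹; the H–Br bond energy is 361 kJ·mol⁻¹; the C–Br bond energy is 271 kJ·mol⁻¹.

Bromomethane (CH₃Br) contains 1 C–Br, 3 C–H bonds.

ΔH ≈ −41 kJ

Bonds broken (reactants):
  Br–Br: 1 × 186 = 186
  C–H: 4 × 405 = 1620
  Σ(broken) = 1806 kJ
Bonds formed (products):
  C–Br: 1 × 271 = 271
  C–H: 3 × 405 = 1215
  H–Br: 1 × 361 = 361
  Σ(formed) = 1847 kJ
ΔH = Σ(broken) − Σ(formed) = 1806 − 1847 = −41 kJ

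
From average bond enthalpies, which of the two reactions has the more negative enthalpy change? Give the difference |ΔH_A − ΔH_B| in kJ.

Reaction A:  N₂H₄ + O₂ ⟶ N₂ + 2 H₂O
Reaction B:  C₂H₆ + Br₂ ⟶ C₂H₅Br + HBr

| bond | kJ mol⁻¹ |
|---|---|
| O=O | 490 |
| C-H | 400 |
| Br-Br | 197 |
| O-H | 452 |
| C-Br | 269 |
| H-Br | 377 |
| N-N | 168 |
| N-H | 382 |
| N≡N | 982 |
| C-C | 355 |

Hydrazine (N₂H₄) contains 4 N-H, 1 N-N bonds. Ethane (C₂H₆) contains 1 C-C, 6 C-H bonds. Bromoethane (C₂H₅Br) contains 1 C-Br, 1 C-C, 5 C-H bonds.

Reaction A, by 555 kJ

Reaction A:
  Bonds broken (reactants):
    N-H: 4 × 382 = 1528
    N-N: 1 × 168 = 168
    O=O: 1 × 490 = 490
    Σ(broken) = 2186 kJ
  Bonds formed (products):
    N≡N: 1 × 982 = 982
    O-H: 4 × 452 = 1808
    Σ(formed) = 2790 kJ
  ΔH_A = 2186 − 2790 = −604 kJ
Reaction B:
  Bonds broken (reactants):
    Br-Br: 1 × 197 = 197
    C-C: 1 × 355 = 355
    C-H: 6 × 400 = 2400
    Σ(broken) = 2952 kJ
  Bonds formed (products):
    C-Br: 1 × 269 = 269
    C-C: 1 × 355 = 355
    C-H: 5 × 400 = 2000
    H-Br: 1 × 377 = 377
    Σ(formed) = 3001 kJ
  ΔH_B = 2952 − 3001 = −49 kJ
ΔH_A − ΔH_B = −555 kJ, so reaction A has the more negative ΔH; |ΔH_A − ΔH_B| = 555 kJ.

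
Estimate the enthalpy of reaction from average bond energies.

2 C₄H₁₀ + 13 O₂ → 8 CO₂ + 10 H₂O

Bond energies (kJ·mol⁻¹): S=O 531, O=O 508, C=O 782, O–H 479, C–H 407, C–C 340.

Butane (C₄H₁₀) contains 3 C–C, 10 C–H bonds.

ΔH ≈ −5308 kJ

Bonds broken (reactants):
  C–C: 6 × 340 = 2040
  C–H: 20 × 407 = 8140
  O=O: 13 × 508 = 6604
  Σ(broken) = 16784 kJ
Bonds formed (products):
  C=O: 16 × 782 = 12512
  O–H: 20 × 479 = 9580
  Σ(formed) = 22092 kJ
ΔH = Σ(broken) − Σ(formed) = 16784 − 22092 = −5308 kJ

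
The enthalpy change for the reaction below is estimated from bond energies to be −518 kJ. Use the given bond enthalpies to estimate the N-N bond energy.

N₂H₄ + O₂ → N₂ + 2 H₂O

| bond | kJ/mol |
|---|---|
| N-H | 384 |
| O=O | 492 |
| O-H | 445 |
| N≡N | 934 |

Let D be the N-N bond energy.
Σ(broken) = 4×384 + 1×D + 1×492 = 2028 + D
Σ(formed) = 1×934 + 4×445 = 2714
ΔH = Σ(broken) − Σ(formed) = (2028 + D) − (2714) = −686 + D
Setting this equal to −518 kJ gives D = 168 kJ/mol.

D(N-N) ≈ 168 kJ/mol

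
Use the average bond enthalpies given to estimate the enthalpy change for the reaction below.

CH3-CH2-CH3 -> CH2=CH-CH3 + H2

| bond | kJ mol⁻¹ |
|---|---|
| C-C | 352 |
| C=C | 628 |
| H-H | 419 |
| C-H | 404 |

Bonds broken (reactants):
  C-C: 2 × 352 = 704
  C-H: 8 × 404 = 3232
  Σ(broken) = 3936 kJ
Bonds formed (products):
  C-C: 1 × 352 = 352
  C-H: 6 × 404 = 2424
  C=C: 1 × 628 = 628
  H-H: 1 × 419 = 419
  Σ(formed) = 3823 kJ
ΔH = Σ(broken) − Σ(formed) = 3936 − 3823 = +113 kJ

ΔH ≈ +113 kJ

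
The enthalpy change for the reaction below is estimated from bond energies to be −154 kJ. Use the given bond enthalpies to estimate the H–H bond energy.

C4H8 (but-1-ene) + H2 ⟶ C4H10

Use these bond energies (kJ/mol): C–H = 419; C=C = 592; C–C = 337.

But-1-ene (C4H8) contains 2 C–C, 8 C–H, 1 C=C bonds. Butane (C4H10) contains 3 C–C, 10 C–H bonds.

D(H–H) ≈ 429 kJ/mol

Let D be the H–H bond energy.
Σ(broken) = 2×337 + 8×419 + 1×592 + 1×D = 4618 + D
Σ(formed) = 3×337 + 10×419 = 5201
ΔH = Σ(broken) − Σ(formed) = (4618 + D) − (5201) = −583 + D
Setting this equal to −154 kJ gives D = 429 kJ/mol.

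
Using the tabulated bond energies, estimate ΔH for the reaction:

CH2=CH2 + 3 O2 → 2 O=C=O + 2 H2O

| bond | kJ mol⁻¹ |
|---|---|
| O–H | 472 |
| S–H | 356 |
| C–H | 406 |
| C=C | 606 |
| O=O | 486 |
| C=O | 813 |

Bonds broken (reactants):
  C–H: 4 × 406 = 1624
  C=C: 1 × 606 = 606
  O=O: 3 × 486 = 1458
  Σ(broken) = 3688 kJ
Bonds formed (products):
  C=O: 4 × 813 = 3252
  O–H: 4 × 472 = 1888
  Σ(formed) = 5140 kJ
ΔH = Σ(broken) − Σ(formed) = 3688 − 5140 = −1452 kJ

ΔH ≈ −1452 kJ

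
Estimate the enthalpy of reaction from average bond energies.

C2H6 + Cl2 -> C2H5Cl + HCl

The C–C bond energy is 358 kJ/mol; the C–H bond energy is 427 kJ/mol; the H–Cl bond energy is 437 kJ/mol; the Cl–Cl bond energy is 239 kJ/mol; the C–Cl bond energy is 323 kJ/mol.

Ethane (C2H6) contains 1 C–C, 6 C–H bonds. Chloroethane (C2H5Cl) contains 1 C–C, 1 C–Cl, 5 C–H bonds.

ΔH ≈ −94 kJ

Bonds broken (reactants):
  C–C: 1 × 358 = 358
  C–H: 6 × 427 = 2562
  Cl–Cl: 1 × 239 = 239
  Σ(broken) = 3159 kJ
Bonds formed (products):
  C–C: 1 × 358 = 358
  C–Cl: 1 × 323 = 323
  C–H: 5 × 427 = 2135
  H–Cl: 1 × 437 = 437
  Σ(formed) = 3253 kJ
ΔH = Σ(broken) − Σ(formed) = 3159 − 3253 = −94 kJ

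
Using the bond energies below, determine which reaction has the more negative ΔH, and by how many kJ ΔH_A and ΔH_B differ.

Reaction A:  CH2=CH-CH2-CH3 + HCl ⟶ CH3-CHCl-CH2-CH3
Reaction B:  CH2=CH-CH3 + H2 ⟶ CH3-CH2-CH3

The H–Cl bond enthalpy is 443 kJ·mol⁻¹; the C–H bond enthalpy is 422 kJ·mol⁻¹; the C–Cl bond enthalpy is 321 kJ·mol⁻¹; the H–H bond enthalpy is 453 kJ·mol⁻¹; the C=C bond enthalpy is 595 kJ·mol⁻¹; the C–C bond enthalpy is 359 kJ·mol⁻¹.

Reaction A:
  Bonds broken (reactants):
    C–C: 2 × 359 = 718
    C–H: 8 × 422 = 3376
    C=C: 1 × 595 = 595
    H–Cl: 1 × 443 = 443
    Σ(broken) = 5132 kJ
  Bonds formed (products):
    C–C: 3 × 359 = 1077
    C–Cl: 1 × 321 = 321
    C–H: 9 × 422 = 3798
    Σ(formed) = 5196 kJ
  ΔH_A = 5132 − 5196 = −64 kJ
Reaction B:
  Bonds broken (reactants):
    C–C: 1 × 359 = 359
    C–H: 6 × 422 = 2532
    C=C: 1 × 595 = 595
    H–H: 1 × 453 = 453
    Σ(broken) = 3939 kJ
  Bonds formed (products):
    C–C: 2 × 359 = 718
    C–H: 8 × 422 = 3376
    Σ(formed) = 4094 kJ
  ΔH_B = 3939 − 4094 = −155 kJ
ΔH_A − ΔH_B = +91 kJ, so reaction B has the more negative ΔH; |ΔH_A − ΔH_B| = 91 kJ.

Reaction B, by 91 kJ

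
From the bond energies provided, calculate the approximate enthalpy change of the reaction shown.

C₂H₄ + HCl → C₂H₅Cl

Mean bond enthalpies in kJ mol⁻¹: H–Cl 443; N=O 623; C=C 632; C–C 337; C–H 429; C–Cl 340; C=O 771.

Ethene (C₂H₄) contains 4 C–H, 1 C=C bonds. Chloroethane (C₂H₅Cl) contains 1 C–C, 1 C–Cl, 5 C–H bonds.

Bonds broken (reactants):
  C–H: 4 × 429 = 1716
  C=C: 1 × 632 = 632
  H–Cl: 1 × 443 = 443
  Σ(broken) = 2791 kJ
Bonds formed (products):
  C–C: 1 × 337 = 337
  C–Cl: 1 × 340 = 340
  C–H: 5 × 429 = 2145
  Σ(formed) = 2822 kJ
ΔH = Σ(broken) − Σ(formed) = 2791 − 2822 = −31 kJ

ΔH ≈ −31 kJ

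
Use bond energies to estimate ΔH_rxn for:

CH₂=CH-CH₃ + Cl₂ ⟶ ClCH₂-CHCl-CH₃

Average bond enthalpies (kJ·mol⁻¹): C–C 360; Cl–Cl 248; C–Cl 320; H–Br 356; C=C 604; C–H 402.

ΔH ≈ −148 kJ

Bonds broken (reactants):
  C–C: 1 × 360 = 360
  C–H: 6 × 402 = 2412
  C=C: 1 × 604 = 604
  Cl–Cl: 1 × 248 = 248
  Σ(broken) = 3624 kJ
Bonds formed (products):
  C–C: 2 × 360 = 720
  C–Cl: 2 × 320 = 640
  C–H: 6 × 402 = 2412
  Σ(formed) = 3772 kJ
ΔH = Σ(broken) − Σ(formed) = 3624 − 3772 = −148 kJ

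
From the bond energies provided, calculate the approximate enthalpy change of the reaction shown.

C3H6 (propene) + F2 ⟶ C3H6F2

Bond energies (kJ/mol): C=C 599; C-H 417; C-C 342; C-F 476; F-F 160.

ΔH ≈ −535 kJ

Bonds broken (reactants):
  C-C: 1 × 342 = 342
  C-H: 6 × 417 = 2502
  C=C: 1 × 599 = 599
  F-F: 1 × 160 = 160
  Σ(broken) = 3603 kJ
Bonds formed (products):
  C-C: 2 × 342 = 684
  C-F: 2 × 476 = 952
  C-H: 6 × 417 = 2502
  Σ(formed) = 4138 kJ
ΔH = Σ(broken) − Σ(formed) = 3603 − 4138 = −535 kJ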